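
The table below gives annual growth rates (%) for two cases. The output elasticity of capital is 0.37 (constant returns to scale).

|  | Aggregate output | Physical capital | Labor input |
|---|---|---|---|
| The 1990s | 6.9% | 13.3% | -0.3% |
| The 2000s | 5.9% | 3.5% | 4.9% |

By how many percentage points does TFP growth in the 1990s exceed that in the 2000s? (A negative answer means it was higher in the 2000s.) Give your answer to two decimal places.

Labor's share = 1 − 0.37 = 0.63.
The 1990s: TFP = 6.9 − 4.921 + 0.189 = 2.168%.
The 2000s: TFP = 5.9 − 1.295 − 3.087 = 1.518%.
Difference = 2.168 − (1.518) = 0.65 pp.

0.65 percentage points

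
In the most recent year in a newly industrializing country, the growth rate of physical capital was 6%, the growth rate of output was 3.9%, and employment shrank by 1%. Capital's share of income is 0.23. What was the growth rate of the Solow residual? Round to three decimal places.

Labor's share = 1 − 0.23 = 0.77.
Physical capital: 0.23 × 6 = 1.38 pp.
Employment: 0.77 × (-1) = -0.77 pp.
TFP growth = 3.9 − 0.61 = 3.29%.

3.290%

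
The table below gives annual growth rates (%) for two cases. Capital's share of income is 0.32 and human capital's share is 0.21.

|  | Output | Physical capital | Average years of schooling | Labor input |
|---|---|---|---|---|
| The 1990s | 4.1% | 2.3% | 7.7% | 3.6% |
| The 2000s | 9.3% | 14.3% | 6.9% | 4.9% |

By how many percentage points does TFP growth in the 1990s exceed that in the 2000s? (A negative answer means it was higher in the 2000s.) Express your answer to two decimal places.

Labor's share = 1 − 0.32 − 0.21 = 0.47.
The 1990s: TFP = 4.1 − 0.736 − 1.617 − 1.692 = 0.055%.
The 2000s: TFP = 9.3 − 4.576 − 1.449 − 2.303 = 0.972%.
Difference = 0.055 − (0.972) = -0.917 pp.

-0.92 percentage points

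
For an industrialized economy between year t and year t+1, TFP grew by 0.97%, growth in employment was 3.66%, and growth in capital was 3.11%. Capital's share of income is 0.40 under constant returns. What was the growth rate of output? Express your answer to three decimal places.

Output grew 4.410%.

Labor's share = 1 − 0.4 = 0.6.
Capital: 0.4 × 3.11 = 1.244 pp.
Employment: 0.6 × 3.66 = 2.196 pp.
Output growth = 0.97 + 3.44 = 4.41%.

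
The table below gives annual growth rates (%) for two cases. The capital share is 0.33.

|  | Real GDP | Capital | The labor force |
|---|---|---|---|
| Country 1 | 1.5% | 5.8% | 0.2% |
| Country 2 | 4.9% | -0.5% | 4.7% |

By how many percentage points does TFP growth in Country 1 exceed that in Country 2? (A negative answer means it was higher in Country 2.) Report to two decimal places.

Labor's share = 1 − 0.33 = 0.67.
Country 1: TFP = 1.5 − 1.914 − 0.134 = -0.548%.
Country 2: TFP = 4.9 + 0.165 − 3.149 = 1.916%.
Difference = -0.548 − (1.916) = -2.464 pp.

-2.46 percentage points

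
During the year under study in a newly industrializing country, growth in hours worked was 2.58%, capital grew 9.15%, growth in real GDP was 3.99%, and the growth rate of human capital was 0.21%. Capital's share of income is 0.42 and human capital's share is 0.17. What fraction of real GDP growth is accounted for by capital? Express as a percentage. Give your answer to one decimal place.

Capital contributed 0.42 × 9.15 = 3.843 pp.
Share of growth = 3.843 / 3.99 × 100 = 96.316%.

96.3%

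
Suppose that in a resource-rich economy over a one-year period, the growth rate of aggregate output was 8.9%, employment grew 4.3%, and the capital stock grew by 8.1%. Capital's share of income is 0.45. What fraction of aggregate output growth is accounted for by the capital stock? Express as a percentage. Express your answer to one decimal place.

41.0%

The capital stock contributed 0.45 × 8.1 = 3.645 pp.
Share of growth = 3.645 / 8.9 × 100 = 40.955%.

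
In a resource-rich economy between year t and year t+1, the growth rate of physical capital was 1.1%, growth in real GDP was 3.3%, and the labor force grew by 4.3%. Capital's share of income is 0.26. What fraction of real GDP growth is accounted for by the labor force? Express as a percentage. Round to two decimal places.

Labor's share = 1 − 0.26 = 0.74.
The labor force contributed 0.74 × 4.3 = 3.182 pp.
Share of growth = 3.182 / 3.3 × 100 = 96.4242%.

96.42%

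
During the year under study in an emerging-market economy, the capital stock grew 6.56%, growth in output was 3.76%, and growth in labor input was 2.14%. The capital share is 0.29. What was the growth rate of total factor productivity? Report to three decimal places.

0.338%

Labor's share = 1 − 0.29 = 0.71.
The capital stock: 0.29 × 6.56 = 1.9024 pp.
Labor input: 0.71 × 2.14 = 1.5194 pp.
TFP growth = 3.76 − 3.4218 = 0.3382%.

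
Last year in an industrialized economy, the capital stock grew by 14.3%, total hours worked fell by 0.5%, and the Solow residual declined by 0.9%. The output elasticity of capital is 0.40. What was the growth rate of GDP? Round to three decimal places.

4.520%

Labor's share = 1 − 0.4 = 0.6.
The capital stock: 0.4 × 14.3 = 5.72 pp.
Total hours worked: 0.6 × (-0.5) = -0.3 pp.
Output growth = -0.9 + 5.42 = 4.52%.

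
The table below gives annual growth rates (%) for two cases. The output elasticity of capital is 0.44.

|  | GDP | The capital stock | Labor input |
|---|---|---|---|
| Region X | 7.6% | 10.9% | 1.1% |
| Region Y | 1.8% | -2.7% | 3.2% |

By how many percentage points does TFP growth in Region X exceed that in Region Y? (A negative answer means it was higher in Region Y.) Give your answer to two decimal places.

Labor's share = 1 − 0.44 = 0.56.
Region X: TFP = 7.6 − 4.796 − 0.616 = 2.188%.
Region Y: TFP = 1.8 + 1.188 − 1.792 = 1.196%.
Difference = 2.188 − (1.196) = 0.992 pp.

0.99 percentage points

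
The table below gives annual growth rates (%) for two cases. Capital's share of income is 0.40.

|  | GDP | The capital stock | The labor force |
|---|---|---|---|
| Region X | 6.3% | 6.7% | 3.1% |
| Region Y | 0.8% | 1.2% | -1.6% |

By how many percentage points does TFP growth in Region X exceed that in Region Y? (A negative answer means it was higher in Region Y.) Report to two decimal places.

0.48 percentage points

Labor's share = 1 − 0.4 = 0.6.
Region X: TFP = 6.3 − 2.68 − 1.86 = 1.76%.
Region Y: TFP = 0.8 − 0.48 + 0.96 = 1.28%.
Difference = 1.76 − (1.28) = 0.48 pp.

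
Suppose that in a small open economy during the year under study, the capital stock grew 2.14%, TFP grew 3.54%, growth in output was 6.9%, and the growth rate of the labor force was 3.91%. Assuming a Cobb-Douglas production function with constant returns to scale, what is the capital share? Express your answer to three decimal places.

gY = gA + α·gK + (1−α)·gL, so gY − gA − gL = α(gK − gL).
6.9 − 3.54 − 3.91 = α × (2.14 − 3.91).
-0.55 = -1.77 α, so α = 0.31073.

α = 0.311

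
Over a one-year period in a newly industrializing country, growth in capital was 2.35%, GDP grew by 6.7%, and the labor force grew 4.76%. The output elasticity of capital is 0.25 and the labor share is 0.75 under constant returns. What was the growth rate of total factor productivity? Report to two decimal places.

Labor's share = 1 − 0.25 = 0.75.
Capital: 0.25 × 2.35 = 0.5875 pp.
The labor force: 0.75 × 4.76 = 3.57 pp.
TFP growth = 6.7 − 4.1575 = 2.5425%.

Total factor productivity growth was 2.54%.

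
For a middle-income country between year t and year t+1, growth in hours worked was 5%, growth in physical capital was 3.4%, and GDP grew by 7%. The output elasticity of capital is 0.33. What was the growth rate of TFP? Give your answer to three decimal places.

2.528%

Labor's share = 1 − 0.33 = 0.67.
Physical capital: 0.33 × 3.4 = 1.122 pp.
Hours worked: 0.67 × 5 = 3.35 pp.
TFP growth = 7 − 4.472 = 2.528%.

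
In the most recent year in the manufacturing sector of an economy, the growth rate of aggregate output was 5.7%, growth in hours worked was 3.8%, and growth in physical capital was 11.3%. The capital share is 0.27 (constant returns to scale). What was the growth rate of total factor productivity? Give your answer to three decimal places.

-0.125%

Labor's share = 1 − 0.27 = 0.73.
Physical capital: 0.27 × 11.3 = 3.051 pp.
Hours worked: 0.73 × 3.8 = 2.774 pp.
TFP growth = 5.7 − 5.825 = -0.125%.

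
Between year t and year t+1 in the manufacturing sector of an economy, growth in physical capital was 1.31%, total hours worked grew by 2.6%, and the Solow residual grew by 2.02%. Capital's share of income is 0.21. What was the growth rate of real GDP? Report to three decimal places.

Real GDP growth was 4.349%.

Labor's share = 1 − 0.21 = 0.79.
Physical capital: 0.21 × 1.31 = 0.2751 pp.
Total hours worked: 0.79 × 2.6 = 2.054 pp.
Output growth = 2.02 + 2.3291 = 4.3491%.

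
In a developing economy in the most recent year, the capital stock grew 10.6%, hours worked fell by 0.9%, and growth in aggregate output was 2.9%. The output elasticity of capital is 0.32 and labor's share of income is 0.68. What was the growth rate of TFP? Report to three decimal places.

Labor's share = 1 − 0.32 = 0.68.
The capital stock: 0.32 × 10.6 = 3.392 pp.
Hours worked: 0.68 × (-0.9) = -0.612 pp.
TFP growth = 2.9 − 2.78 = 0.12%.

0.120%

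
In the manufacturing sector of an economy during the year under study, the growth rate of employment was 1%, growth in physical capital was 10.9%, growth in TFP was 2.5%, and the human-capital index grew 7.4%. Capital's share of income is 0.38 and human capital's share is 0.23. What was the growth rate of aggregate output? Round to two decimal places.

Labor's share = 1 − 0.38 − 0.23 = 0.39.
Physical capital: 0.38 × 10.9 = 4.142 pp.
The human-capital index: 0.23 × 7.4 = 1.702 pp.
Employment: 0.39 × 1 = 0.39 pp.
Output growth = 2.5 + 6.234 = 8.734%.

8.73%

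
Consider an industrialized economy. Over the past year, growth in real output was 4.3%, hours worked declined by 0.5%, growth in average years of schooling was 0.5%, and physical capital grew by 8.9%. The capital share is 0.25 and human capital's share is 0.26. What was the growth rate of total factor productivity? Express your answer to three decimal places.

Labor's share = 1 − 0.25 − 0.26 = 0.49.
Physical capital: 0.25 × 8.9 = 2.225 pp.
Average years of schooling: 0.26 × 0.5 = 0.13 pp.
Hours worked: 0.49 × (-0.5) = -0.245 pp.
TFP growth = 4.3 − 2.11 = 2.19%.

Total factor productivity growth was 2.190%.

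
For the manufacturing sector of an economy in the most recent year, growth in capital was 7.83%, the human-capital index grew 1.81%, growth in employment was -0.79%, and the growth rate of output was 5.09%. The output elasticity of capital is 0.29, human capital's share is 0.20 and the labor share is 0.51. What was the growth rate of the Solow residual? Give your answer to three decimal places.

Labor's share = 1 − 0.29 − 0.2 = 0.51.
Capital: 0.29 × 7.83 = 2.2707 pp.
The human-capital index: 0.2 × 1.81 = 0.362 pp.
Employment: 0.51 × (-0.79) = -0.4029 pp.
TFP growth = 5.09 − 2.2298 = 2.8602%.

2.860%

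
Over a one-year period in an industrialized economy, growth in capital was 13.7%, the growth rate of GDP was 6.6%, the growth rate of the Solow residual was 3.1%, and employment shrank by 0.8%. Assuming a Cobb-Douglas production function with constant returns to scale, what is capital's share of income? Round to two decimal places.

Capital's share of income is 0.30.

gY = gA + α·gK + (1−α)·gL, so gY − gA − gL = α(gK − gL).
6.6 − 3.1 + 0.8 = α × (13.7 − (-0.8)).
4.3 = 14.5 α, so α = 0.2966.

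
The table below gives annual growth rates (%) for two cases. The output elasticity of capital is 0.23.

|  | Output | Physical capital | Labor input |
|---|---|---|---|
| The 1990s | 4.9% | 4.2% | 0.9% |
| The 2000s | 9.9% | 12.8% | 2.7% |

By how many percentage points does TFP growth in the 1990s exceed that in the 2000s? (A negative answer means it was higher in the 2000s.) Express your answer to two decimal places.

Labor's share = 1 − 0.23 = 0.77.
The 1990s: TFP = 4.9 − 0.966 − 0.693 = 3.241%.
The 2000s: TFP = 9.9 − 2.944 − 2.079 = 4.877%.
Difference = 3.241 − (4.877) = -1.636 pp.

-1.64 percentage points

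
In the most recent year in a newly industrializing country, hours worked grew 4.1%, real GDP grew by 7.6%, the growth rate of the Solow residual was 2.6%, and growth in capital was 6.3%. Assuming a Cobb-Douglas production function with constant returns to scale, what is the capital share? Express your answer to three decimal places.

gY = gA + α·gK + (1−α)·gL, so gY − gA − gL = α(gK − gL).
7.6 − 2.6 − 4.1 = α × (6.3 − 4.1).
0.9 = 2.2 α, so α = 0.40909.

0.409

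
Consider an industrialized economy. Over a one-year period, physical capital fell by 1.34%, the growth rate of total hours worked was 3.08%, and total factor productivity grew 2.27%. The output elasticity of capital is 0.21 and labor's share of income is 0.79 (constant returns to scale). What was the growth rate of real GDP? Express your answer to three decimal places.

Real GDP grew 4.422%.

Labor's share = 1 − 0.21 = 0.79.
Physical capital: 0.21 × (-1.34) = -0.2814 pp.
Total hours worked: 0.79 × 3.08 = 2.4332 pp.
Output growth = 2.27 + 2.1518 = 4.4218%.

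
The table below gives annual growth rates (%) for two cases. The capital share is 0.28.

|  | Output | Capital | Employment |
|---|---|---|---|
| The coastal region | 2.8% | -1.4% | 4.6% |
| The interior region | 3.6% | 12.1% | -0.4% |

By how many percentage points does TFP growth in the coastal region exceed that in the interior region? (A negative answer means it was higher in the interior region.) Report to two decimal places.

Labor's share = 1 − 0.28 = 0.72.
The coastal region: TFP = 2.8 + 0.392 − 3.312 = -0.12%.
The interior region: TFP = 3.6 − 3.388 + 0.288 = 0.5%.
Difference = -0.12 − (0.5) = -0.62 pp.

-0.62 percentage points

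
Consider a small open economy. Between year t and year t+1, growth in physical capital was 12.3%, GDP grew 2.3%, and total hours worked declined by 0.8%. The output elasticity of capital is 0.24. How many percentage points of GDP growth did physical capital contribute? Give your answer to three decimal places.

2.952

Contribution = share × growth = 0.24 × 12.3 = 2.952 pp.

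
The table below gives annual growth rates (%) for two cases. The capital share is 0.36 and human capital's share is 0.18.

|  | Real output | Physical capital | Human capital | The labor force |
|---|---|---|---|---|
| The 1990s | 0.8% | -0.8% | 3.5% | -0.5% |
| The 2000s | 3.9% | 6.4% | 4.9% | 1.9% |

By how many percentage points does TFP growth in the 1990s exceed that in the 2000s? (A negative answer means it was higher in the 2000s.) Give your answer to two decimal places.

Labor's share = 1 − 0.36 − 0.18 = 0.46.
The 1990s: TFP = 0.8 + 0.288 − 0.63 + 0.23 = 0.688%.
The 2000s: TFP = 3.9 − 2.304 − 0.882 − 0.874 = -0.16%.
Difference = 0.688 − (-0.16) = 0.848 pp.

0.85 percentage points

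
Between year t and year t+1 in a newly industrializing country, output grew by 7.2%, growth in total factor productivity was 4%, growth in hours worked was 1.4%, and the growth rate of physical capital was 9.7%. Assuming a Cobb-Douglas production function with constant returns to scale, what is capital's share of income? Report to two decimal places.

gY = gA + α·gK + (1−α)·gL, so gY − gA − gL = α(gK − gL).
7.2 − 4 − 1.4 = α × (9.7 − 1.4).
1.8 = 8.3 α, so α = 0.2169.

α = 0.22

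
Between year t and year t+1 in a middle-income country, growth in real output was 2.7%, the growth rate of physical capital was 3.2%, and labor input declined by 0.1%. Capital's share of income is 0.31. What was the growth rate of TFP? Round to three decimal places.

TFP grew 1.777%.

Labor's share = 1 − 0.31 = 0.69.
Physical capital: 0.31 × 3.2 = 0.992 pp.
Labor input: 0.69 × (-0.1) = -0.069 pp.
TFP growth = 2.7 − 0.923 = 1.777%.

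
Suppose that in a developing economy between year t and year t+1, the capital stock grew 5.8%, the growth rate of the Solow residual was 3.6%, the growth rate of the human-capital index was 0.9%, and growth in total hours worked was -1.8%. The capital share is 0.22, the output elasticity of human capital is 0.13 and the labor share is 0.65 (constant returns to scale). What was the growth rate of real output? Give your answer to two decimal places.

3.82%

Labor's share = 1 − 0.22 − 0.13 = 0.65.
The capital stock: 0.22 × 5.8 = 1.276 pp.
The human-capital index: 0.13 × 0.9 = 0.117 pp.
Total hours worked: 0.65 × (-1.8) = -1.17 pp.
Output growth = 3.6 + 0.223 = 3.823%.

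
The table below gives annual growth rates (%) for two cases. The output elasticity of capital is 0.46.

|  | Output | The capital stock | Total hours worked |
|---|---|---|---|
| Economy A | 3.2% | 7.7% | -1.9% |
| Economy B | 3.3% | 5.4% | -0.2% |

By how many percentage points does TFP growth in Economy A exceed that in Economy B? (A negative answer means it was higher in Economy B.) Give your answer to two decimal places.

Labor's share = 1 − 0.46 = 0.54.
Economy A: TFP = 3.2 − 3.542 + 1.026 = 0.684%.
Economy B: TFP = 3.3 − 2.484 + 0.108 = 0.924%.
Difference = 0.684 − (0.924) = -0.24 pp.

-0.24 percentage points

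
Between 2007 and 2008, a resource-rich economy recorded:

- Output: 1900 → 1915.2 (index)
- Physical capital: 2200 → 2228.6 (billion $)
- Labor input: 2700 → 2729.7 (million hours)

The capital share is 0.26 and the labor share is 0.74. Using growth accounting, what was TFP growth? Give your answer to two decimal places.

-0.35%

Output growth = (1915.2 − 1900) / 1900 = 0.8%.
Physical capital growth = (2228.6 − 2200) / 2200 = 1.3%.
Labor input growth = (2729.7 − 2700) / 2700 = 1.1%.
Labor's share = 1 − 0.26 = 0.74.
Physical capital: 0.26 × 1.3 = 0.338 pp.
Labor input: 0.74 × 1.1 = 0.814 pp.
TFP growth = 0.8 − 1.152 = -0.352%.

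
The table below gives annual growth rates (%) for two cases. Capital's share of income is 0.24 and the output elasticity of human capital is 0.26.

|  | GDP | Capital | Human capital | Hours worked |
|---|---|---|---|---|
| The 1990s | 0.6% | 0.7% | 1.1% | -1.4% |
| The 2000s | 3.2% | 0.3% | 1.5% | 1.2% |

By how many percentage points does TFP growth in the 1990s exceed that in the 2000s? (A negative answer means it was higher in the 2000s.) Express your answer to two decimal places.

Labor's share = 1 − 0.24 − 0.26 = 0.5.
The 1990s: TFP = 0.6 − 0.168 − 0.286 + 0.7 = 0.846%.
The 2000s: TFP = 3.2 − 0.072 − 0.39 − 0.6 = 2.138%.
Difference = 0.846 − (2.138) = -1.292 pp.

-1.29 percentage points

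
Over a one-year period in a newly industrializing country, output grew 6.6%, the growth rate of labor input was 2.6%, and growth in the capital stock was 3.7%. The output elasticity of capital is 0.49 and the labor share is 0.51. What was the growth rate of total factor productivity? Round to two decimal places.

Total factor productivity grew 3.46%.

Labor's share = 1 − 0.49 = 0.51.
The capital stock: 0.49 × 3.7 = 1.813 pp.
Labor input: 0.51 × 2.6 = 1.326 pp.
TFP growth = 6.6 − 3.139 = 3.461%.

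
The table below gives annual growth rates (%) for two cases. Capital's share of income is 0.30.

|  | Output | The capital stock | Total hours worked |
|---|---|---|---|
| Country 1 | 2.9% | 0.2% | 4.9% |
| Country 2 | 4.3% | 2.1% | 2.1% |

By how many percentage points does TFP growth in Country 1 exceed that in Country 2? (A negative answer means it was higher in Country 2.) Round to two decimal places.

-2.79 percentage points

Labor's share = 1 − 0.3 = 0.7.
Country 1: TFP = 2.9 − 0.06 − 3.43 = -0.59%.
Country 2: TFP = 4.3 − 0.63 − 1.47 = 2.2%.
Difference = -0.59 − (2.2) = -2.79 pp.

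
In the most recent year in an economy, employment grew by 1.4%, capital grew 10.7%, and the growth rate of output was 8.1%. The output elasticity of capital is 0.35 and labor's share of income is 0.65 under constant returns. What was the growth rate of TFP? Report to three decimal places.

Labor's share = 1 − 0.35 = 0.65.
Capital: 0.35 × 10.7 = 3.745 pp.
Employment: 0.65 × 1.4 = 0.91 pp.
TFP growth = 8.1 − 4.655 = 3.445%.

3.445%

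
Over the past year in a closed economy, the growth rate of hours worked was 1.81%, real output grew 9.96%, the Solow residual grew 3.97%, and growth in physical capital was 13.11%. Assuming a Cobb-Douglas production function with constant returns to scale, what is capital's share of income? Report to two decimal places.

gY = gA + α·gK + (1−α)·gL, so gY − gA − gL = α(gK − gL).
9.96 − 3.97 − 1.81 = α × (13.11 − 1.81).
4.18 = 11.3 α, so α = 0.3699.

α = 0.37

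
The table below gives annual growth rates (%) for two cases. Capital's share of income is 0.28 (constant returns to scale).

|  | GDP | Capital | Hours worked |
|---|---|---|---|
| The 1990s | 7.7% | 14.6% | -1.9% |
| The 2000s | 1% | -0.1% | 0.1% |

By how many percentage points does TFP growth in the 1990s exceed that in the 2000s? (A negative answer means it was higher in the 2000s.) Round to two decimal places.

Labor's share = 1 − 0.28 = 0.72.
The 1990s: TFP = 7.7 − 4.088 + 1.368 = 4.98%.
The 2000s: TFP = 1 + 0.028 − 0.072 = 0.956%.
Difference = 4.98 − (0.956) = 4.024 pp.

4.02 percentage points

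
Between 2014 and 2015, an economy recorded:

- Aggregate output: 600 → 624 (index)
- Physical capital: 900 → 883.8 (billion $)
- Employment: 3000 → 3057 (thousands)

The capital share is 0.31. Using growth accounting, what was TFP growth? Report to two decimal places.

3.25%

Aggregate output growth = (624 − 600) / 600 = 4%.
Physical capital growth = (883.8 − 900) / 900 = -1.8%.
Employment growth = (3057 − 3000) / 3000 = 1.9%.
Labor's share = 1 − 0.31 = 0.69.
Physical capital: 0.31 × (-1.8) = -0.558 pp.
Employment: 0.69 × 1.9 = 1.311 pp.
TFP growth = 4 − 0.753 = 3.247%.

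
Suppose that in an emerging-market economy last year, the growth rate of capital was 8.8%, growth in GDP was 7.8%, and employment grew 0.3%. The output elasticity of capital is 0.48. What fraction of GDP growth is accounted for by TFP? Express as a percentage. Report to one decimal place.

Labor's share = 1 − 0.48 = 0.52.
Capital: 0.48 × 8.8 = 4.224 pp.
Employment: 0.52 × 0.3 = 0.156 pp.
TFP growth = 7.8 − 4.38 = 3.42%.
TFP share of growth = 3.42 / 7.8 × 100 = 43.846%.

TFP accounted for 43.8% of growth.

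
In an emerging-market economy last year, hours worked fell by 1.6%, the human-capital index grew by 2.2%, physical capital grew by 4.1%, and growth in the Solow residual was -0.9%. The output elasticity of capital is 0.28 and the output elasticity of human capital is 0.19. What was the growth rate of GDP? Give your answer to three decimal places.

Labor's share = 1 − 0.28 − 0.19 = 0.53.
Physical capital: 0.28 × 4.1 = 1.148 pp.
The human-capital index: 0.19 × 2.2 = 0.418 pp.
Hours worked: 0.53 × (-1.6) = -0.848 pp.
Output growth = -0.9 + 0.718 = -0.182%.

-0.182%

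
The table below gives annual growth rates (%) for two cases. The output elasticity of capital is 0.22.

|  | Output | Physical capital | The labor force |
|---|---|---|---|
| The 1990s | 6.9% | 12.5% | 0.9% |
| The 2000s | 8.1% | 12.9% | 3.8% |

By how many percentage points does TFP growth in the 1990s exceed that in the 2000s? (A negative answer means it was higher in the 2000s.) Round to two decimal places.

Labor's share = 1 − 0.22 = 0.78.
The 1990s: TFP = 6.9 − 2.75 − 0.702 = 3.448%.
The 2000s: TFP = 8.1 − 2.838 − 2.964 = 2.298%.
Difference = 3.448 − (2.298) = 1.15 pp.

1.15 percentage points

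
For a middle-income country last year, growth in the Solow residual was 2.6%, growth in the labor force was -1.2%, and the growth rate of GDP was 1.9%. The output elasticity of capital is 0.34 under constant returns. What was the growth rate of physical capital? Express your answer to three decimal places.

0.271%

Labor's share = 1 − 0.34 = 0.66.
gY = gA + 0.66×(-1.2) + 0.34×g.
0.34×g = 1.9 − 2.6 + 0.792 = 0.092.
g = 0.092 / 0.34 = 0.27059%.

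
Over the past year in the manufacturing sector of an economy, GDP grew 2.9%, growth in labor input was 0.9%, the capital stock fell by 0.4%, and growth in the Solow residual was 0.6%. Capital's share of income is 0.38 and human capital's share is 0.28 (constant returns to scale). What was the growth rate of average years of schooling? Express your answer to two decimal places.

Labor's share = 1 − 0.38 − 0.28 = 0.34.
gY = gA + 0.38×(-0.4) + 0.34×0.9 + 0.28×g.
0.28×g = 2.9 − 0.6 − 0.154 = 2.146.
g = 2.146 / 0.28 = 7.6643%.

Average years of schooling growth was 7.66%.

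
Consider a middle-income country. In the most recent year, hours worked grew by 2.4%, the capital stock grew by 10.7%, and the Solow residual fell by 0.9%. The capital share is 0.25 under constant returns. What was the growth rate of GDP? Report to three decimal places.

Labor's share = 1 − 0.25 = 0.75.
The capital stock: 0.25 × 10.7 = 2.675 pp.
Hours worked: 0.75 × 2.4 = 1.8 pp.
Output growth = -0.9 + 4.475 = 3.575%.

3.575%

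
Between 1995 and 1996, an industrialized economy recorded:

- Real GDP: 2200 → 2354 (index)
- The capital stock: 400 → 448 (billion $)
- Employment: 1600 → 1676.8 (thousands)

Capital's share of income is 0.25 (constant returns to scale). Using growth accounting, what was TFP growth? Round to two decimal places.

TFP grew 0.40%.

Real GDP growth = (2354 − 2200) / 2200 = 7%.
The capital stock growth = (448 − 400) / 400 = 12%.
Employment growth = (1676.8 − 1600) / 1600 = 4.8%.
Labor's share = 1 − 0.25 = 0.75.
The capital stock: 0.25 × 12 = 3 pp.
Employment: 0.75 × 4.8 = 3.6 pp.
TFP growth = 7 − 6.6 = 0.4%.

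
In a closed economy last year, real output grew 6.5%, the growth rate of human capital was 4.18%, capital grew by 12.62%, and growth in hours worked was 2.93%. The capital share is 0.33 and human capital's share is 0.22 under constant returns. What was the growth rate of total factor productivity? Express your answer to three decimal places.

Labor's share = 1 − 0.33 − 0.22 = 0.45.
Capital: 0.33 × 12.62 = 4.1646 pp.
Human capital: 0.22 × 4.18 = 0.9196 pp.
Hours worked: 0.45 × 2.93 = 1.3185 pp.
TFP growth = 6.5 − 6.4027 = 0.0973%.

Total factor productivity growth was 0.097%.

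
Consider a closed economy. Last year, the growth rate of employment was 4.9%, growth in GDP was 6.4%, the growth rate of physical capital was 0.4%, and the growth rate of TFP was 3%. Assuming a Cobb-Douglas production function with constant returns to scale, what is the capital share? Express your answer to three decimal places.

gY = gA + α·gK + (1−α)·gL, so gY − gA − gL = α(gK − gL).
6.4 − 3 − 4.9 = α × (0.4 − 4.9).
-1.5 = -4.5 α, so α = 0.33333.

0.333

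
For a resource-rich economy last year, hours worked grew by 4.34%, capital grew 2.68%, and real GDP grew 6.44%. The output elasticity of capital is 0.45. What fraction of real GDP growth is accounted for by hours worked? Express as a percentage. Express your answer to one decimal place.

Labor's share = 1 − 0.45 = 0.55.
Hours worked contributed 0.55 × 4.34 = 2.387 pp.
Share of growth = 2.387 / 6.44 × 100 = 37.065%.

Hours worked accounted for 37.1% of growth.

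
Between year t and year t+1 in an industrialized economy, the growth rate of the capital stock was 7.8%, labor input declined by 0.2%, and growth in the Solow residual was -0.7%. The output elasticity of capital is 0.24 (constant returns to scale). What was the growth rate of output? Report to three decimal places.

1.020%

Labor's share = 1 − 0.24 = 0.76.
The capital stock: 0.24 × 7.8 = 1.872 pp.
Labor input: 0.76 × (-0.2) = -0.152 pp.
Output growth = -0.7 + 1.72 = 1.02%.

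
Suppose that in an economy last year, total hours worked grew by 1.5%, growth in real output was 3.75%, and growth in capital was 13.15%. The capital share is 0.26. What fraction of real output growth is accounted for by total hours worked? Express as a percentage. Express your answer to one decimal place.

29.6%

Labor's share = 1 − 0.26 = 0.74.
Total hours worked contributed 0.74 × 1.5 = 1.11 pp.
Share of growth = 1.11 / 3.75 × 100 = 29.6%.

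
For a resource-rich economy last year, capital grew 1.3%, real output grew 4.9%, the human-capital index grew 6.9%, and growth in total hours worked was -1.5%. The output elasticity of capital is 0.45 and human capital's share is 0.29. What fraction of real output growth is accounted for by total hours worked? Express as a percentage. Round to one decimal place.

Total hours worked accounted for -8.0% of growth.

Labor's share = 1 − 0.45 − 0.29 = 0.26.
Total hours worked contributed 0.26 × (-1.5) = -0.39 pp.
Share of growth = -0.39 / 4.9 × 100 = -7.959%.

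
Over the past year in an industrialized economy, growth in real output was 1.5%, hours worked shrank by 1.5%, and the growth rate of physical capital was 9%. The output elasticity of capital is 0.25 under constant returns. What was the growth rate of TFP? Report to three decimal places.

0.375%

Labor's share = 1 − 0.25 = 0.75.
Physical capital: 0.25 × 9 = 2.25 pp.
Hours worked: 0.75 × (-1.5) = -1.125 pp.
TFP growth = 1.5 − 1.125 = 0.375%.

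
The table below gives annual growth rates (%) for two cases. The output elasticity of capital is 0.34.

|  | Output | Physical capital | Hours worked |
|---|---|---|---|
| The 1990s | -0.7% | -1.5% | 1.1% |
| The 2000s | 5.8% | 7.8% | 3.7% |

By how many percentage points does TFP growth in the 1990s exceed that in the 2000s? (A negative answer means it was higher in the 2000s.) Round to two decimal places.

Labor's share = 1 − 0.34 = 0.66.
The 1990s: TFP = -0.7 + 0.51 − 0.726 = -0.916%.
The 2000s: TFP = 5.8 − 2.652 − 2.442 = 0.706%.
Difference = -0.916 − (0.706) = -1.622 pp.

-1.62 percentage points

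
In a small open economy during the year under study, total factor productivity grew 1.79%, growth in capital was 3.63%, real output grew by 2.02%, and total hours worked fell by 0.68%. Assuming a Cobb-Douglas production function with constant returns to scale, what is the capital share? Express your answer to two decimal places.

gY = gA + α·gK + (1−α)·gL, so gY − gA − gL = α(gK − gL).
2.02 − 1.79 + 0.68 = α × (3.63 − (-0.68)).
0.91 = 4.31 α, so α = 0.2111.

0.21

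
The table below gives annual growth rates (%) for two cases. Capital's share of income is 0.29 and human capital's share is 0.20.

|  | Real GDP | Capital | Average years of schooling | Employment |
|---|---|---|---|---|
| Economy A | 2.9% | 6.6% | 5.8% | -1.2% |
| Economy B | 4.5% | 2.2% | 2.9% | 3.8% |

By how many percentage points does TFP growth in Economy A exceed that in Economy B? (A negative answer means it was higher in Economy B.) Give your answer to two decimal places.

-0.91 percentage points

Labor's share = 1 − 0.29 − 0.2 = 0.51.
Economy A: TFP = 2.9 − 1.914 − 1.16 + 0.612 = 0.438%.
Economy B: TFP = 4.5 − 0.638 − 0.58 − 1.938 = 1.344%.
Difference = 0.438 − (1.344) = -0.906 pp.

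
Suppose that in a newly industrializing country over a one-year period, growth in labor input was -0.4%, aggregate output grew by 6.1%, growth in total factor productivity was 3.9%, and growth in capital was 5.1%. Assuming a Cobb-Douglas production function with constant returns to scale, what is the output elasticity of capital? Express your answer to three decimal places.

α = 0.473

gY = gA + α·gK + (1−α)·gL, so gY − gA − gL = α(gK − gL).
6.1 − 3.9 + 0.4 = α × (5.1 − (-0.4)).
2.6 = 5.5 α, so α = 0.47273.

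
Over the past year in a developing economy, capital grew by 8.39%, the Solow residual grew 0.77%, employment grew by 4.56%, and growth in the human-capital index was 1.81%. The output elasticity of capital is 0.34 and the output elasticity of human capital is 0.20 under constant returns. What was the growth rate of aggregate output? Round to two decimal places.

Labor's share = 1 − 0.34 − 0.2 = 0.46.
Capital: 0.34 × 8.39 = 2.8526 pp.
The human-capital index: 0.2 × 1.81 = 0.362 pp.
Employment: 0.46 × 4.56 = 2.0976 pp.
Output growth = 0.77 + 5.3122 = 6.0822%.

6.08%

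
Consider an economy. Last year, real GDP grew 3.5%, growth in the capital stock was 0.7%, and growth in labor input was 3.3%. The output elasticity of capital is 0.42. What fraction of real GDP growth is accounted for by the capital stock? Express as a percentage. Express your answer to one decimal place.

The capital stock accounted for 8.4% of growth.

The capital stock contributed 0.42 × 0.7 = 0.294 pp.
Share of growth = 0.294 / 3.5 × 100 = 8.4%.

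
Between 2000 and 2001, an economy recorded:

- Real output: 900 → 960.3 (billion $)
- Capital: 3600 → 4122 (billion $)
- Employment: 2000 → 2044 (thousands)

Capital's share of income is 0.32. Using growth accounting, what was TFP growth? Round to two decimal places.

Real output growth = (960.3 − 900) / 900 = 6.7%.
Capital growth = (4122 − 3600) / 3600 = 14.5%.
Employment growth = (2044 − 2000) / 2000 = 2.2%.
Labor's share = 1 − 0.32 = 0.68.
Capital: 0.32 × 14.5 = 4.64 pp.
Employment: 0.68 × 2.2 = 1.496 pp.
TFP growth = 6.7 − 6.136 = 0.564%.

0.56%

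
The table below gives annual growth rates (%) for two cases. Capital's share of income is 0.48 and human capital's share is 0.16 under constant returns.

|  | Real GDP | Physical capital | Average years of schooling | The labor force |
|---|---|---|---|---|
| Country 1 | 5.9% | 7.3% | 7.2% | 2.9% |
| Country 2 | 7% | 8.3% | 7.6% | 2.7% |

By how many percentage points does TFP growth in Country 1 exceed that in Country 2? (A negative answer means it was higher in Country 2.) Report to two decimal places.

Labor's share = 1 − 0.48 − 0.16 = 0.36.
Country 1: TFP = 5.9 − 3.504 − 1.152 − 1.044 = 0.2%.
Country 2: TFP = 7 − 3.984 − 1.216 − 0.972 = 0.828%.
Difference = 0.2 − (0.828) = -0.628 pp.

-0.63 percentage points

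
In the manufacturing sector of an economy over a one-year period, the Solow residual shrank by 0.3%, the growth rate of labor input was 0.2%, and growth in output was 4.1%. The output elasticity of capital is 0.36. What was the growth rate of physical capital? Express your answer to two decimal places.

Labor's share = 1 − 0.36 = 0.64.
gY = gA + 0.64×0.2 + 0.36×g.
0.36×g = 4.1 + 0.3 − 0.128 = 4.272.
g = 4.272 / 0.36 = 11.8667%.

Physical capital grew 11.87%.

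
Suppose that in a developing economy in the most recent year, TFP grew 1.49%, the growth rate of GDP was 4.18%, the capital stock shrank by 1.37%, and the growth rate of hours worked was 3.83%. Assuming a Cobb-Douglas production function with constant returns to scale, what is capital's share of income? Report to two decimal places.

α = 0.22

gY = gA + α·gK + (1−α)·gL, so gY − gA − gL = α(gK − gL).
4.18 − 1.49 − 3.83 = α × (-1.37 − 3.83).
-1.14 = -5.2 α, so α = 0.2192.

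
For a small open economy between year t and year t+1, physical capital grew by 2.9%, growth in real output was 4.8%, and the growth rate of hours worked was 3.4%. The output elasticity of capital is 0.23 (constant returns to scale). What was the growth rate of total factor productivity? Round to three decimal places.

Total factor productivity grew 1.515%.

Labor's share = 1 − 0.23 = 0.77.
Physical capital: 0.23 × 2.9 = 0.667 pp.
Hours worked: 0.77 × 3.4 = 2.618 pp.
TFP growth = 4.8 − 3.285 = 1.515%.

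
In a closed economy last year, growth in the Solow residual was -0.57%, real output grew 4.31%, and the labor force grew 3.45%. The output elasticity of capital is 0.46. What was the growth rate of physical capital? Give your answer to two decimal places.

6.56%

Labor's share = 1 − 0.46 = 0.54.
gY = gA + 0.54×3.45 + 0.46×g.
0.46×g = 4.31 + 0.57 − 1.863 = 3.017.
g = 3.017 / 0.46 = 6.5587%.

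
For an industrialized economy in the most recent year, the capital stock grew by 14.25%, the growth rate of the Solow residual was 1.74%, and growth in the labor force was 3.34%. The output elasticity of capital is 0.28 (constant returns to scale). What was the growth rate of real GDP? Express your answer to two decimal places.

Real GDP growth was 8.13%.

Labor's share = 1 − 0.28 = 0.72.
The capital stock: 0.28 × 14.25 = 3.99 pp.
The labor force: 0.72 × 3.34 = 2.4048 pp.
Output growth = 1.74 + 6.3948 = 8.1348%.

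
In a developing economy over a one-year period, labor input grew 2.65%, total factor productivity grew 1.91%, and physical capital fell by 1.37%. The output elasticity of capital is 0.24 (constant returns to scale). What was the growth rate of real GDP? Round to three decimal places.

Real GDP growth was 3.595%.

Labor's share = 1 − 0.24 = 0.76.
Physical capital: 0.24 × (-1.37) = -0.3288 pp.
Labor input: 0.76 × 2.65 = 2.014 pp.
Output growth = 1.91 + 1.6852 = 3.5952%.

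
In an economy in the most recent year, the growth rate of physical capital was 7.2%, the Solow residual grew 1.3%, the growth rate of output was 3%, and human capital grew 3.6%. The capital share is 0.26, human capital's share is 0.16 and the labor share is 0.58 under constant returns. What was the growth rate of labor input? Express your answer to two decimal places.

Labor's share = 1 − 0.26 − 0.16 = 0.58.
gY = gA + 0.26×7.2 + 0.16×3.6 + 0.58×g.
0.58×g = 3 − 1.3 − 2.448 = -0.748.
g = -0.748 / 0.58 = -1.2897%.

-1.29%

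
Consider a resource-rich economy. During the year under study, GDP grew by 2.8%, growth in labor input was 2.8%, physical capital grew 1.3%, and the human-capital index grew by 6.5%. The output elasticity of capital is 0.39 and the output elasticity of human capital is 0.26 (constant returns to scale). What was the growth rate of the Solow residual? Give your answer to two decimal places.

-0.38%

Labor's share = 1 − 0.39 − 0.26 = 0.35.
Physical capital: 0.39 × 1.3 = 0.507 pp.
The human-capital index: 0.26 × 6.5 = 1.69 pp.
Labor input: 0.35 × 2.8 = 0.98 pp.
TFP growth = 2.8 − 3.177 = -0.377%.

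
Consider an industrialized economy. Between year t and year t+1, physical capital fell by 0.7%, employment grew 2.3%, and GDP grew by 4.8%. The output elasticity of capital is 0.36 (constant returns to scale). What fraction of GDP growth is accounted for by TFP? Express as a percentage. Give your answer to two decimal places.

Labor's share = 1 − 0.36 = 0.64.
Physical capital: 0.36 × (-0.7) = -0.252 pp.
Employment: 0.64 × 2.3 = 1.472 pp.
TFP growth = 4.8 − 1.22 = 3.58%.
TFP share of growth = 3.58 / 4.8 × 100 = 74.5833%.

74.58%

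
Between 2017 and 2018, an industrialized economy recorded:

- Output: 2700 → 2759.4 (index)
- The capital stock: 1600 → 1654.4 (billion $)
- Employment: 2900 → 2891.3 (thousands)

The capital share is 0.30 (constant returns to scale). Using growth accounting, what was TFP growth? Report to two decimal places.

1.39%

Output growth = (2759.4 − 2700) / 2700 = 2.2%.
The capital stock growth = (1654.4 − 1600) / 1600 = 3.4%.
Employment growth = (2891.3 − 2900) / 2900 = -0.3%.
Labor's share = 1 − 0.3 = 0.7.
The capital stock: 0.3 × 3.4 = 1.02 pp.
Employment: 0.7 × (-0.3) = -0.21 pp.
TFP growth = 2.2 − 0.81 = 1.39%.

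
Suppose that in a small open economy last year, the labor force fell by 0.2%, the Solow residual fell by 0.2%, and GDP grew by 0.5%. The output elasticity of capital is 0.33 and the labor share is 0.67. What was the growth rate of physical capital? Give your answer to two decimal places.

Labor's share = 1 − 0.33 = 0.67.
gY = gA + 0.67×(-0.2) + 0.33×g.
0.33×g = 0.5 + 0.2 + 0.134 = 0.834.
g = 0.834 / 0.33 = 2.5273%.

2.53%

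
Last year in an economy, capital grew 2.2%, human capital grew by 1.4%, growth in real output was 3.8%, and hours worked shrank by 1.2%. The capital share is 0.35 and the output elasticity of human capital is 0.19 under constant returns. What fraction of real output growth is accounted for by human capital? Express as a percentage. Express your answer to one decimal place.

7.0%

Human capital contributed 0.19 × 1.4 = 0.266 pp.
Share of growth = 0.266 / 3.8 × 100 = 7%.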